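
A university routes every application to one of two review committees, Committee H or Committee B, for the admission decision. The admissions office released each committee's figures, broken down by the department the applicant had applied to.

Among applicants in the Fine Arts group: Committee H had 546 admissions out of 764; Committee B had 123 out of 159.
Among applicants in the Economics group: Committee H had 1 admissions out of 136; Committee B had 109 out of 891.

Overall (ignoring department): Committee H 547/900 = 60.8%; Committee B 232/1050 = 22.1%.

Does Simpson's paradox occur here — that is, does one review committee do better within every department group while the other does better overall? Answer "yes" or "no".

Within each department level (Fine Arts 71.5% vs 77.4%; Economics 0.7% vs 12.2%), Committee B has the higher rate every time. Pooled: 60.8% vs 22.1% — Committee H has the higher rate overall. The two comparisons disagree.

yes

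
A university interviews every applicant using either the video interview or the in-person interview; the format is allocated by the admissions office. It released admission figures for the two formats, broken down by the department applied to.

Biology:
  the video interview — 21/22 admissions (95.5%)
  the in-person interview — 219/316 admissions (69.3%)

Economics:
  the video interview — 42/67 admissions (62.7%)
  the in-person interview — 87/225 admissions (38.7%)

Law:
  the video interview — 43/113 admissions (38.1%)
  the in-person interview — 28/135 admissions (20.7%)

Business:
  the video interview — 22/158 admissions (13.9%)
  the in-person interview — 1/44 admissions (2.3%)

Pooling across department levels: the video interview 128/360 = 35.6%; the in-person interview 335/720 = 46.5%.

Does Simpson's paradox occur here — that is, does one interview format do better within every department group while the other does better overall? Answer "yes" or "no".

Within each department level (Biology 95.5% vs 69.3%; Economics 62.7% vs 38.7%; Law 38.1% vs 20.7%; Business 13.9% vs 2.3%), the video interview has the higher rate every time. Pooled: 35.6% vs 46.5% — the in-person interview has the higher rate overall. The two comparisons disagree.

yes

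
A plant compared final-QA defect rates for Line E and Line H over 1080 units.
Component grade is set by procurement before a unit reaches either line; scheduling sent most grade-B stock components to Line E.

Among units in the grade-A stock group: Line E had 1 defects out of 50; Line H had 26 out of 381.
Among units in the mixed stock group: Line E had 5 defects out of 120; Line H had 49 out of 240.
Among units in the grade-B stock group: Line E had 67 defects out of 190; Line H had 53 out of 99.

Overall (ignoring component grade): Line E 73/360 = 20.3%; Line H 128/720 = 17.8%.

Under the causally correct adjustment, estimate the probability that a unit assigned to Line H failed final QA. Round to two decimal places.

The imbalance in component grade arose from how units were allocated, not from anything the line did; and component grade independently affects the outcome. The pooled gap is confounded — condition on component grade.
Standardising Line H to the population component grade mix: 0.399·26/381 + 0.333·49/240 + 0.268·53/99 = 0.239.

0.24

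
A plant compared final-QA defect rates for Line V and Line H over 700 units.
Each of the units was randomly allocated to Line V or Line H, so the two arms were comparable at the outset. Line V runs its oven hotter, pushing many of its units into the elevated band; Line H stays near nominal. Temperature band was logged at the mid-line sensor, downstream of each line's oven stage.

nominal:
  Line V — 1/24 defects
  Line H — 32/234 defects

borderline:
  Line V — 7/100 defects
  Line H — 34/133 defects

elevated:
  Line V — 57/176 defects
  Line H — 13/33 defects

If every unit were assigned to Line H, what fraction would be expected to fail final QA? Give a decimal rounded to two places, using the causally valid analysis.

0.20

Within every in-process temperature band level Line V has the lower rate, yet pooled Line H does — Simpson's reversal.
In-process temperature band is recorded after the line and is itself shifted by it — it sits on the causal path from line to outcome. Conditioning on a mediator would strip out part of the effect we want; the pooled comparison gives the total causal effect.
So P(outcome | do(Line H)) is just the pooled rate for Line H: 79/400 = 0.198.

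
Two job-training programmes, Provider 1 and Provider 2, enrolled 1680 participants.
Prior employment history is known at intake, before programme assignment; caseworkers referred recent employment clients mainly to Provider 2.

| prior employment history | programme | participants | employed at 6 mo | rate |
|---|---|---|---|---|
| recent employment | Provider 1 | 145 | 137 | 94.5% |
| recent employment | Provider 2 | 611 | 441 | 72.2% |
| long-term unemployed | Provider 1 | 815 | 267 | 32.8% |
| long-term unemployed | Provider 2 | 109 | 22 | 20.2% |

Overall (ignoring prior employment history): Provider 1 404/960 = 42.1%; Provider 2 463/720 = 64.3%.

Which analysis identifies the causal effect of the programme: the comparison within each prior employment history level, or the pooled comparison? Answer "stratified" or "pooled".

Prior employment history differs across programmes for reasons unrelated to any effect of the programme itself, and it separately predicts the outcome — a classic confounder. We must compare within prior employment history levels.
Within each level — recent employment: 94.5% vs 72.2%; long-term unemployed: 32.8% vs 20.2% — Provider 1 is higher every time.

stratified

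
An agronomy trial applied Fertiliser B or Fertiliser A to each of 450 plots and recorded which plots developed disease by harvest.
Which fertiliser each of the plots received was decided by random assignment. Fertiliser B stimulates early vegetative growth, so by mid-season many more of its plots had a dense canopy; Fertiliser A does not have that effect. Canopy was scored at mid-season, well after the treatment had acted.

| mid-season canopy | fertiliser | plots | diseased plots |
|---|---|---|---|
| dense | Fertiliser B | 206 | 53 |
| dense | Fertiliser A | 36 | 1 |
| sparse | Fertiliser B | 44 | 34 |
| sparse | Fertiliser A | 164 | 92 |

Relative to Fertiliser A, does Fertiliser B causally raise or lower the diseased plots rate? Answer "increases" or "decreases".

The distribution of mid-season canopy is itself part of what the fertiliser does — it is an intermediate outcome. Holding it fixed would remove that part of the effect; the total effect is the pooled difference.
Pooled: Fertiliser B 34.8% vs Fertiliser A 46.5%; Fertiliser B is lower overall.

decreases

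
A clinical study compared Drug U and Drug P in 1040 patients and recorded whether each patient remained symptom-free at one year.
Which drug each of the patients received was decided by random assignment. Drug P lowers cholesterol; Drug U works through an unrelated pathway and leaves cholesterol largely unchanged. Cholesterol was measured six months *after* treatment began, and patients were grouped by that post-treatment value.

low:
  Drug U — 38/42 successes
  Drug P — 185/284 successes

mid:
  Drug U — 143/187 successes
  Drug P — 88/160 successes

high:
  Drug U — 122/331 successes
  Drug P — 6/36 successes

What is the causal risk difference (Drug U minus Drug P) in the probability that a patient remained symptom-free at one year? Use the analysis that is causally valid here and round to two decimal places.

-0.04

Stratifying would compare drugs among patients the drugs themselves sorted into cholesterol groups — a form of selection on an intermediate. The unconditioned pooled rates give the total causal effect.
The causal difference is the pooled difference: 0.541 − 0.581 = -0.040.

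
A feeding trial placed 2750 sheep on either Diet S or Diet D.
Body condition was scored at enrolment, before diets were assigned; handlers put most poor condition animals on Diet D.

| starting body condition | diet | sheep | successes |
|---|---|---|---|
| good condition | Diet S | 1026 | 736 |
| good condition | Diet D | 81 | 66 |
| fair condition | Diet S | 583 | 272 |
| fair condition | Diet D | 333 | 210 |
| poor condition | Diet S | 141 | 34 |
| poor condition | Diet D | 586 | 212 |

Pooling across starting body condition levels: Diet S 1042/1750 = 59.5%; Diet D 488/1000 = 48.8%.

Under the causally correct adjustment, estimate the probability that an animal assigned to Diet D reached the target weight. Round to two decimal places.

0.63

Since starting body condition is a pre-existing factor (not a product of the diet) and it affects the outcome on its own, it is a confounder. The stratified rates, not the pooled rate, identify the causal effect.
Standardising Diet D to the population starting body condition mix: 0.403·66/81 + 0.333·210/333 + 0.264·212/586 = 0.634.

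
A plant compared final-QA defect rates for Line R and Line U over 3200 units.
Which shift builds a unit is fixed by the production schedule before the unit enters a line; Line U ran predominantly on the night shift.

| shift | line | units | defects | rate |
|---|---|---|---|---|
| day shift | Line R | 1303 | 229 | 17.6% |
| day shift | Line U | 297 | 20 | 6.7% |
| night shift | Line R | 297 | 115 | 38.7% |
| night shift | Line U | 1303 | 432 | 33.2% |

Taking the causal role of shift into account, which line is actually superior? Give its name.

Line U

Since shift is a pre-existing factor (not a product of the line) and it affects the outcome on its own, it is a confounder. The stratified rates, not the pooled rate, identify the causal effect.
Within each level — day shift: 17.6% vs 6.7%; night shift: 38.7% vs 33.2% — Line U is lower every time.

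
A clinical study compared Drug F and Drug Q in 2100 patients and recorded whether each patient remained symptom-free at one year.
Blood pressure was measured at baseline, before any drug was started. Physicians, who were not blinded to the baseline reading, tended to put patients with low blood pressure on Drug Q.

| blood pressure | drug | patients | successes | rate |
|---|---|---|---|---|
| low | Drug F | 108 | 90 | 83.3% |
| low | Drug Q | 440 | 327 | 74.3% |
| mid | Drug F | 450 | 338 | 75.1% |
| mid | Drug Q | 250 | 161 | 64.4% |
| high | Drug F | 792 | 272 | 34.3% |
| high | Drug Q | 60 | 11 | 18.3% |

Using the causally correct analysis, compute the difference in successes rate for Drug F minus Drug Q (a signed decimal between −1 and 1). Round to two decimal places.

+0.12

Blood pressure is set before the drug has any effect — it is not caused by the drug — and it independently drives the outcome. That makes it a confounder, so the causal comparison is within blood pressure levels.
Adjusting over the population distribution of blood pressure: 0.261·(0.833−0.743) + 0.333·(0.751−0.644) + 0.406·(0.343−0.183) = +0.124.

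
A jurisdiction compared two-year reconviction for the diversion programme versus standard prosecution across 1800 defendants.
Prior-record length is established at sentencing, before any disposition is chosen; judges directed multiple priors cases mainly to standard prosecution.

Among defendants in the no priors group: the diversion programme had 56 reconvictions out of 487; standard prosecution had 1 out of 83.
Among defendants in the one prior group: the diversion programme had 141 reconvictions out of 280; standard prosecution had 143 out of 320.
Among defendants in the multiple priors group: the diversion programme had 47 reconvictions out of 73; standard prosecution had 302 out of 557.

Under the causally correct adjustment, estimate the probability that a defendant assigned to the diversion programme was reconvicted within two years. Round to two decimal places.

Nothing the disposition does changes prior-record length; the imbalance is an allocation artefact. With prior-record length also predicting the outcome, the pooled figure is confounded, and the within-stratum comparison is the causal one.
Standardising the diversion programme to the population prior-record length mix: 0.317·56/487 + 0.333·141/280 + 0.350·47/73 = 0.430.

0.43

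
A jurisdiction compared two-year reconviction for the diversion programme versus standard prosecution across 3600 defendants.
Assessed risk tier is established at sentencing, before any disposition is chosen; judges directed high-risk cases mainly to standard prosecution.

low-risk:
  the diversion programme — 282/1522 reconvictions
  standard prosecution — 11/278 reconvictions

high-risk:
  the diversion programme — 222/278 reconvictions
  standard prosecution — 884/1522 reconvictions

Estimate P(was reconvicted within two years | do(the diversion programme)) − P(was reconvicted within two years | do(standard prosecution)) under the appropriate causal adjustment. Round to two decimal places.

+0.18

The stratified and pooled comparisons disagree (standard prosecution wins within each assessed risk tier; the diversion programme wins overall), so the answer turns on the causal role of assessed risk tier.
Nothing the disposition does changes assessed risk tier; the imbalance is an allocation artefact. With assessed risk tier also predicting the outcome, the pooled figure is confounded, and the within-stratum comparison is the causal one.
Adjusting over the population distribution of assessed risk tier: 0.500·(0.185−0.040) + 0.500·(0.799−0.581) = +0.182.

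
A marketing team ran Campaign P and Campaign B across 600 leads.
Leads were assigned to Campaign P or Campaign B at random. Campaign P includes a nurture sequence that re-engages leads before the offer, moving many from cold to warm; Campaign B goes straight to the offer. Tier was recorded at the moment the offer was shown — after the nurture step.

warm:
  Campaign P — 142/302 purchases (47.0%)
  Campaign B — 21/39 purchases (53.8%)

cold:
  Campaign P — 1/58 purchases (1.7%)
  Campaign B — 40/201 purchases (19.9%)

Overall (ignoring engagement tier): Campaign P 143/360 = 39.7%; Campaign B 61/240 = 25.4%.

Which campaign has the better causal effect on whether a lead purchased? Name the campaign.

Engagement tier is downstream of the campaign. One should not condition on a consequence of treatment, so the overall rates are the right comparison.
Pooled: Campaign P 39.7% vs Campaign B 25.4%; Campaign P is higher overall.

Campaign P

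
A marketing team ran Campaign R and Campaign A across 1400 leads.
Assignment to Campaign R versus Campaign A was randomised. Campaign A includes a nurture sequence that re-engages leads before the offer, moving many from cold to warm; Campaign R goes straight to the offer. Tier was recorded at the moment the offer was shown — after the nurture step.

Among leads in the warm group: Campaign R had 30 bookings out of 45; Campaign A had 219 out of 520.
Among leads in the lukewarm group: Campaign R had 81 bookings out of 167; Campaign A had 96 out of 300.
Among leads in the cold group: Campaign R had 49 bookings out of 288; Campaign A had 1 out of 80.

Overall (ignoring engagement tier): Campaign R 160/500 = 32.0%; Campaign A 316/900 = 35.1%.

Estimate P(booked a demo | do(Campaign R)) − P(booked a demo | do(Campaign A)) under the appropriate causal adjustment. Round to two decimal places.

-0.03

Engagement tier is recorded after the campaign and is itself shifted by it — it sits on the causal path from campaign to outcome. Conditioning on a mediator would strip out part of the effect we want; the pooled comparison gives the total causal effect.
The causal difference is the pooled difference: 0.320 − 0.351 = -0.031.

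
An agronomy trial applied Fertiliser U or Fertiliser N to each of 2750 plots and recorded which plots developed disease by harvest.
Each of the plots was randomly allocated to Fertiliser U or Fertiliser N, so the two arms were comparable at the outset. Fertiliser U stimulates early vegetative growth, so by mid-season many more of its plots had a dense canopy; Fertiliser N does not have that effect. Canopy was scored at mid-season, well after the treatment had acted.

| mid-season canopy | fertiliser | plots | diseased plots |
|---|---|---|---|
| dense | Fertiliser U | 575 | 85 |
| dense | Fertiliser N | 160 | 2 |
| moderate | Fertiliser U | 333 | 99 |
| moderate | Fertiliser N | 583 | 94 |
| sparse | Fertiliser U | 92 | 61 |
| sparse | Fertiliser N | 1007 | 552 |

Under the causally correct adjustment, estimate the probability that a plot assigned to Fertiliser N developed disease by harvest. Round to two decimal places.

The mid-season canopy-specific comparison favours Fertiliser N throughout, but the pooled figures favour Fertiliser U. The question is whether to condition on mid-season canopy.
Mid-season canopy is recorded after the fertiliser and is itself shifted by it — it sits on the causal path from fertiliser to outcome. Conditioning on a mediator would strip out part of the effect we want; the pooled comparison gives the total causal effect.
So P(outcome | do(Fertiliser N)) is just the pooled rate for Fertiliser N: 648/1750 = 0.370.

0.37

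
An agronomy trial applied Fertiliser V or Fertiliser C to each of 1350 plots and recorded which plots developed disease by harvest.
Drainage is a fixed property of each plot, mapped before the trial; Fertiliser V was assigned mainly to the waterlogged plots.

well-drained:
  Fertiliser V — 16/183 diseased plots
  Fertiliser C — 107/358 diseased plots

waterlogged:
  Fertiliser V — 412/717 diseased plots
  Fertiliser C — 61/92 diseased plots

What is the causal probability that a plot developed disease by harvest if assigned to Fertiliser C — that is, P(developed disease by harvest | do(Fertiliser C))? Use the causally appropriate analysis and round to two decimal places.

0.52

The imbalance in field drainage arose from how plots were allocated, not from anything the fertiliser did; and field drainage independently affects the outcome. The pooled gap is confounded — condition on field drainage.
Standardising Fertiliser C to the population field drainage mix: 0.401·107/358 + 0.599·61/92 = 0.517.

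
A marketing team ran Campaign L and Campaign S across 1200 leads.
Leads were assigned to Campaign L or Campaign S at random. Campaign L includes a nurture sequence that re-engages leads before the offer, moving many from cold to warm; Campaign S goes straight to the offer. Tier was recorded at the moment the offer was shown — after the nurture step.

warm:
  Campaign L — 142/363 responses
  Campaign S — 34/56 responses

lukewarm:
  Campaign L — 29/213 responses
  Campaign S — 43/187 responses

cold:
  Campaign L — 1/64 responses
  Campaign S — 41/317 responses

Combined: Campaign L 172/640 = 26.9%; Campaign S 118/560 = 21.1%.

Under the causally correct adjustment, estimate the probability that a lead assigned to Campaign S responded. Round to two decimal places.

0.21

Campaign S is higher inside every engagement tier stratum but Campaign L is higher in aggregate. Whether to stratify depends on how engagement tier relates to the campaign.
Because the campaign influences engagement tier, engagement tier is a post-treatment mediator, not a confounder. Stratifying on it would bias the estimate; the causal effect is the crude pooled difference.
So P(outcome | do(Campaign S)) is just the pooled rate for Campaign S: 118/560 = 0.211.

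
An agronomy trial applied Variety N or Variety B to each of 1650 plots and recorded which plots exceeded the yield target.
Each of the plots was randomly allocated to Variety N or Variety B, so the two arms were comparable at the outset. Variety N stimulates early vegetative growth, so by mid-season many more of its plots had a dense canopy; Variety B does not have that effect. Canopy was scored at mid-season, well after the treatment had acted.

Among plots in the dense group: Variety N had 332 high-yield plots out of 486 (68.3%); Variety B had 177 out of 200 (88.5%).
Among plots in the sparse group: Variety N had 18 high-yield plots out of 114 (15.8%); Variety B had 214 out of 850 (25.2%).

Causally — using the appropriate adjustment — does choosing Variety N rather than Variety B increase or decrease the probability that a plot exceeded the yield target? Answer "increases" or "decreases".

The stratified and pooled comparisons disagree (Variety B wins within each mid-season canopy; Variety N wins overall), so the answer turns on the causal role of mid-season canopy.
Because the variety influences mid-season canopy, mid-season canopy is a post-treatment mediator, not a confounder. Stratifying on it would bias the estimate; the causal effect is the crude pooled difference.
Pooled: Variety N 58.3% vs Variety B 37.2%; Variety N is higher overall.

increases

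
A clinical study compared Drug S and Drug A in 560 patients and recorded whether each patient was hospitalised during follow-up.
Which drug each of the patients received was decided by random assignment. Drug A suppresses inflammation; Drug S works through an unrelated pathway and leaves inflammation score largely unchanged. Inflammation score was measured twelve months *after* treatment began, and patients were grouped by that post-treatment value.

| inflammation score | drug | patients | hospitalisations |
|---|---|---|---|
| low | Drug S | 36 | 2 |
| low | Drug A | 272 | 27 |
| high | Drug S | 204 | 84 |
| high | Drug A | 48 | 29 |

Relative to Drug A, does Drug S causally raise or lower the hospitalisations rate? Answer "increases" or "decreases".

increases

Within every inflammation score level Drug S has the lower rate, yet pooled Drug A does — Simpson's reversal.
Inflammation score is downstream of the drug. One should not condition on a consequence of treatment, so the overall rates are the right comparison.
Pooled: Drug S 35.8% vs Drug A 17.5%; Drug A is lower overall.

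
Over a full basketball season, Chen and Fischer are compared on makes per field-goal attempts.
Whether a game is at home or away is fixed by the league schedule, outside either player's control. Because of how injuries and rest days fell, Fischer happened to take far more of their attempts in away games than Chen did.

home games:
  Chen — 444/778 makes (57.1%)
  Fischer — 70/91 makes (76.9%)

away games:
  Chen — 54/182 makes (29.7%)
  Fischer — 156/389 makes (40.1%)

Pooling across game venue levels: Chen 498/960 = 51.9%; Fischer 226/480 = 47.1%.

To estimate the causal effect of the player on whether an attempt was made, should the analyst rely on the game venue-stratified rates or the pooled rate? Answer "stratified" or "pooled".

Within every game venue level Fischer has the higher rate, yet pooled Chen does — Simpson's reversal.
Nothing the player does changes game venue; the imbalance is an allocation artefact. With game venue also predicting the outcome, the pooled figure is confounded, and the within-stratum comparison is the causal one.
Within each level — home games: 57.1% vs 76.9%; away games: 29.7% vs 40.1% — Fischer is higher every time.

stratified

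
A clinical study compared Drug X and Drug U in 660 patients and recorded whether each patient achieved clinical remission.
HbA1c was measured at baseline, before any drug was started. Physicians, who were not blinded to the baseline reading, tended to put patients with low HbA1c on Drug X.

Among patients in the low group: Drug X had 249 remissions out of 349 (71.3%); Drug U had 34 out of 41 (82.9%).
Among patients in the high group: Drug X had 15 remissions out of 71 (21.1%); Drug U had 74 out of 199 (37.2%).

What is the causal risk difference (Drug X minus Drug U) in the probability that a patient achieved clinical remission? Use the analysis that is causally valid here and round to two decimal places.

-0.13

HbA1c is set before the drug has any effect — it is not caused by the drug — and it independently drives the outcome. That makes it a confounder, so the causal comparison is within HbA1c levels.
Adjusting over the population distribution of HbA1c: 0.591·(0.713−0.829) + 0.409·(0.211−0.372) = -0.134.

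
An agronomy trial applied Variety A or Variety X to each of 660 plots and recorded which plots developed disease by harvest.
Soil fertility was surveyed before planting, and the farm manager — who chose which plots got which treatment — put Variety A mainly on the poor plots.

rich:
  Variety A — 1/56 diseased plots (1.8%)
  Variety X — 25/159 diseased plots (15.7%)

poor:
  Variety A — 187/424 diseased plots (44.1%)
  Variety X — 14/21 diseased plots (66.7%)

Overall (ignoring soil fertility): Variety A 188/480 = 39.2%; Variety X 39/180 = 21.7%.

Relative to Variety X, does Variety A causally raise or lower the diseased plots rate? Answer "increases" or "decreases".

decreases

The soil fertility-specific comparison favours Variety A throughout, but the pooled figures favour Variety X. The question is whether to condition on soil fertility.
Here soil fertility is a common cause — it drives both which variety a case falls under and the outcome. The crude comparison mixes populations; the stratum-specific rates are the causally relevant ones.
Within each level — rich: 1.8% vs 15.7%; poor: 44.1% vs 66.7% — Variety A is lower every time.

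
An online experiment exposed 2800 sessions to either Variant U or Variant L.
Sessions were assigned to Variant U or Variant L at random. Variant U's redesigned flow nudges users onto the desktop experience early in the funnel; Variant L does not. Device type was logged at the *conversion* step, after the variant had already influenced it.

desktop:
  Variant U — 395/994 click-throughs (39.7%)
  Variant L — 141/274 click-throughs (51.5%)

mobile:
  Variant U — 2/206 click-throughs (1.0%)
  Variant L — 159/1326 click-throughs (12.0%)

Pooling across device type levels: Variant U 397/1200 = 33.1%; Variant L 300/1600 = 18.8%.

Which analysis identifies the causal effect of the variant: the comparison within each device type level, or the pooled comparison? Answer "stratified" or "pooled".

pooled

The stratified and pooled comparisons disagree (Variant L wins within each device type; Variant U wins overall), so the answer turns on the causal role of device type.
Device type is recorded after the variant and is itself shifted by it — it sits on the causal path from variant to outcome. Conditioning on a mediator would strip out part of the effect we want; the pooled comparison gives the total causal effect.
Pooled: Variant U 33.1% vs Variant L 18.8%; Variant U is higher overall.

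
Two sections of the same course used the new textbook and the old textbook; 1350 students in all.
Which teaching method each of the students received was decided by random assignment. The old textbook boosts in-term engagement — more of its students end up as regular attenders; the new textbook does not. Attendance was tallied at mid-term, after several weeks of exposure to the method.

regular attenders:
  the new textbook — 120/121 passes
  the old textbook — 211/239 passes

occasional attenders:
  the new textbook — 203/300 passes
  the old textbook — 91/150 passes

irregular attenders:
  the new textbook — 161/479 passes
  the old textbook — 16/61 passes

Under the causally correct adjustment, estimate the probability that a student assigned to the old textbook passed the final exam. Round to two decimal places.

0.71

The mid-term attendance-specific comparison favours the new textbook throughout, but the pooled figures favour the old textbook. The question is whether to condition on mid-term attendance.
The distribution of mid-term attendance is itself part of what the teaching method does — it is an intermediate outcome. Holding it fixed would remove that part of the effect; the total effect is the pooled difference.
So P(outcome | do(the old textbook)) is just the pooled rate for the old textbook: 318/450 = 0.707.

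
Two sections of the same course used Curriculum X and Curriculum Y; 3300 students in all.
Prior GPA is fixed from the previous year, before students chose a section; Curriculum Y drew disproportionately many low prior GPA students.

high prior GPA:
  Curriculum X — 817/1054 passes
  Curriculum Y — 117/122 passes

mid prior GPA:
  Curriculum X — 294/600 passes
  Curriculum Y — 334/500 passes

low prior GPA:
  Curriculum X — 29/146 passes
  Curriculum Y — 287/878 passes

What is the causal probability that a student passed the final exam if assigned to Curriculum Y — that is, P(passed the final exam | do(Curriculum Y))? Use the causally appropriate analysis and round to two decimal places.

Curriculum Y is higher inside every prior GPA band stratum but Curriculum X is higher in aggregate. Whether to stratify depends on how prior GPA band relates to the teaching method.
Prior GPA band differs across teaching methods for reasons unrelated to any effect of the teaching method itself, and it separately predicts the outcome — a classic confounder. We must compare within prior GPA band levels.
Standardising Curriculum Y to the population prior GPA band mix: 0.356·117/122 + 0.333·334/500 + 0.310·287/878 = 0.666.

0.67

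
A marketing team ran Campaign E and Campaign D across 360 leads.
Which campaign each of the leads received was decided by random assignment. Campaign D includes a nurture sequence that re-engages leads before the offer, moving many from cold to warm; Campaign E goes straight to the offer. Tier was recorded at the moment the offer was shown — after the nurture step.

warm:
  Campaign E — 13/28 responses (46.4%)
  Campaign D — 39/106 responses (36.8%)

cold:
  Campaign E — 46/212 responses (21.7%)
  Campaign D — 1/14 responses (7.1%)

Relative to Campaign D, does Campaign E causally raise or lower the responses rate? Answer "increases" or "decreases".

decreases

The distribution of engagement tier is itself part of what the campaign does — it is an intermediate outcome. Holding it fixed would remove that part of the effect; the total effect is the pooled difference.
Pooled: Campaign E 24.6% vs Campaign D 33.3%; Campaign D is higher overall.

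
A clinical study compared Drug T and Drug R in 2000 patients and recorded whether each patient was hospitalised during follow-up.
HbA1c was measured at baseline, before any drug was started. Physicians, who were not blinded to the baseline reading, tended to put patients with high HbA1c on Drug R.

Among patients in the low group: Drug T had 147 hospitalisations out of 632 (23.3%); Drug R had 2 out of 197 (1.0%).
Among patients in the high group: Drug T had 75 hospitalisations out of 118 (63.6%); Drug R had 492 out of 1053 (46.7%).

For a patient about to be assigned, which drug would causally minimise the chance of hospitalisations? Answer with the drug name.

Nothing the drug does changes HbA1c; the imbalance is an allocation artefact. With HbA1c also predicting the outcome, the pooled figure is confounded, and the within-stratum comparison is the causal one.
Within each level — low: 23.3% vs 1.0%; high: 63.6% vs 46.7% — Drug R is lower every time.

Drug R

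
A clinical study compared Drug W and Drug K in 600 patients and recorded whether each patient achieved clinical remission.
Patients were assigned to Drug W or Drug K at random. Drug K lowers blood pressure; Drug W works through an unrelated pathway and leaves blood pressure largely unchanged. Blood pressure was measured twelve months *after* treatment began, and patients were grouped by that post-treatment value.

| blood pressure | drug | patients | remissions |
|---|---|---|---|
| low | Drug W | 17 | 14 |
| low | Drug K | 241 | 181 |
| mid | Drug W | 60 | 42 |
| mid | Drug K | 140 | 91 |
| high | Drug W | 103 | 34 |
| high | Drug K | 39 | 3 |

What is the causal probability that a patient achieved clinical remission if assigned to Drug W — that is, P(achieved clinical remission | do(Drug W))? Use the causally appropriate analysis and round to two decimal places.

Blood pressure here is a post-treatment variable shaped by the drug; conditioning on it would introduce bias rather than remove it. The overall comparison is the causal one.
So P(outcome | do(Drug W)) is just the pooled rate for Drug W: 90/180 = 0.500.

0.50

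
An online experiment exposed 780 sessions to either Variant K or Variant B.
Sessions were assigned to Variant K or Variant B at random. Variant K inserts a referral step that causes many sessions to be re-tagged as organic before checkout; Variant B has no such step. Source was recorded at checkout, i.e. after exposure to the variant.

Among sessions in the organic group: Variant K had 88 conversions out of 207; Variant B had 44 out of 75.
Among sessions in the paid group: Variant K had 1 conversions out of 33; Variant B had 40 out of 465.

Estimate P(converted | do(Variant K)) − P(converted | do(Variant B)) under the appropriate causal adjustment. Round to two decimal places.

Within every traffic source level Variant B has the higher rate, yet pooled Variant K does — Simpson's reversal.
The distribution of traffic source is itself part of what the variant does — it is an intermediate outcome. Holding it fixed would remove that part of the effect; the total effect is the pooled difference.
The causal difference is the pooled difference: 0.371 − 0.156 = +0.215.

+0.22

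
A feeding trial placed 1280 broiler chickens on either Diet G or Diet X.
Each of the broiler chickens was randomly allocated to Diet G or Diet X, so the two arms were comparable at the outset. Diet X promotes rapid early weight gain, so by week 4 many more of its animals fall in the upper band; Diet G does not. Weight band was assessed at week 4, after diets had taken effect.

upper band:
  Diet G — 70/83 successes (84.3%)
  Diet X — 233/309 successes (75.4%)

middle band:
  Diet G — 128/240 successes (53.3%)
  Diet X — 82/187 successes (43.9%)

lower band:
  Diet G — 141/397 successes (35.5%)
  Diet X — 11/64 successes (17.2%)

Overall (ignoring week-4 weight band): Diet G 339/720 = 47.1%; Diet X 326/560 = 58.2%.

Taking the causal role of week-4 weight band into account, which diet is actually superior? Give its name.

Diet X

Week-4 weight band is recorded after the diet and is itself shifted by it — it sits on the causal path from diet to outcome. Conditioning on a mediator would strip out part of the effect we want; the pooled comparison gives the total causal effect.
Pooled: Diet G 47.1% vs Diet X 58.2%; Diet X is higher overall.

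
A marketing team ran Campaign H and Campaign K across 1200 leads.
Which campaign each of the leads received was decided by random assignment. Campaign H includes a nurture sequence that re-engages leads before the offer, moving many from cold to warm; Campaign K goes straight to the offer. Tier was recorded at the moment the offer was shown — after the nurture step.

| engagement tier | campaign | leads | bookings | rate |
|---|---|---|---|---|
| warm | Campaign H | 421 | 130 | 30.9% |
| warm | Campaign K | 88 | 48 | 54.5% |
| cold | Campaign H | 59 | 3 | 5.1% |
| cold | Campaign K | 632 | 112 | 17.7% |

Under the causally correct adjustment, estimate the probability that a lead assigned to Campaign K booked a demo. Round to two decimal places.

Engagement tier here is a post-treatment variable shaped by the campaign; conditioning on it would introduce bias rather than remove it. The overall comparison is the causal one.
So P(outcome | do(Campaign K)) is just the pooled rate for Campaign K: 160/720 = 0.222.

0.22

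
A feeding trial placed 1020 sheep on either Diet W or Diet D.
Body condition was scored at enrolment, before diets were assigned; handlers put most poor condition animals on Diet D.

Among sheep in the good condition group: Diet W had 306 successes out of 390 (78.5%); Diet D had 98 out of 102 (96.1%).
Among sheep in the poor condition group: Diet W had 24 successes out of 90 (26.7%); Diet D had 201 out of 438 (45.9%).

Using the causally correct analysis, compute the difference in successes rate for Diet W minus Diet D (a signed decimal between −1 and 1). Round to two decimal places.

Starting body condition is set before the diet has any effect — it is not caused by the diet — and it independently drives the outcome. That makes it a confounder, so the causal comparison is within starting body condition levels.
Adjusting over the population distribution of starting body condition: 0.482·(0.785−0.961) + 0.518·(0.267−0.459) = -0.184.

-0.18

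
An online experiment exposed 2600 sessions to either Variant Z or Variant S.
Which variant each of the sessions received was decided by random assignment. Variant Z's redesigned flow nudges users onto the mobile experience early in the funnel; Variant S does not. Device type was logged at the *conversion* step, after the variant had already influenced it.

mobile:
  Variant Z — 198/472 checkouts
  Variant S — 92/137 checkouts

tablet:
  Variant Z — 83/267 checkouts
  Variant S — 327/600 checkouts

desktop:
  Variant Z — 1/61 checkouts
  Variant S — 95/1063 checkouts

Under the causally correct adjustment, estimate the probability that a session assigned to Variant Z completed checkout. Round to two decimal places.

Within every device type level Variant S has the higher rate, yet pooled Variant Z does — Simpson's reversal.
Stratifying would compare variants among sessions the variants themselves sorted into device type groups — a form of selection on an intermediate. The unconditioned pooled rates give the total causal effect.
So P(outcome | do(Variant Z)) is just the pooled rate for Variant Z: 282/800 = 0.352.

0.35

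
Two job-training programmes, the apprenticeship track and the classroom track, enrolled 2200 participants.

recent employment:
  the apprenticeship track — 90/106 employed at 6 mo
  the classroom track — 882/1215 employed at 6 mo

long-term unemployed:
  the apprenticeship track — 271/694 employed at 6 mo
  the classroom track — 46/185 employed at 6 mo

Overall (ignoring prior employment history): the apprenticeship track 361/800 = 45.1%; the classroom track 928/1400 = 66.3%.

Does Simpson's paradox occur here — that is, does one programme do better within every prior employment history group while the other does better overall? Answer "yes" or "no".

Within each prior employment history level (recent employment 84.9% vs 72.6%; long-term unemployed 39.0% vs 24.9%), the apprenticeship track has the higher rate every time. Pooled: 45.1% vs 66.3% — the classroom track has the higher rate overall. The two comparisons disagree.

yes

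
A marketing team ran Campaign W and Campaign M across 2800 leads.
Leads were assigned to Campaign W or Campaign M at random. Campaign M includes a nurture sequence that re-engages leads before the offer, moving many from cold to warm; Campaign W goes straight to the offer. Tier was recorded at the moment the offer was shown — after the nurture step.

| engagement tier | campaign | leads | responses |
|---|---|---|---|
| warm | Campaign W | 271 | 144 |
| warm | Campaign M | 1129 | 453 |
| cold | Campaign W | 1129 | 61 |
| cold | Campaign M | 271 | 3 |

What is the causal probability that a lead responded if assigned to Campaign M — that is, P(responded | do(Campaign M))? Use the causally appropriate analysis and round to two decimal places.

0.33

Stratifying would compare campaigns among leads the campaigns themselves sorted into engagement tier groups — a form of selection on an intermediate. The unconditioned pooled rates give the total causal effect.
So P(outcome | do(Campaign M)) is just the pooled rate for Campaign M: 456/1400 = 0.326.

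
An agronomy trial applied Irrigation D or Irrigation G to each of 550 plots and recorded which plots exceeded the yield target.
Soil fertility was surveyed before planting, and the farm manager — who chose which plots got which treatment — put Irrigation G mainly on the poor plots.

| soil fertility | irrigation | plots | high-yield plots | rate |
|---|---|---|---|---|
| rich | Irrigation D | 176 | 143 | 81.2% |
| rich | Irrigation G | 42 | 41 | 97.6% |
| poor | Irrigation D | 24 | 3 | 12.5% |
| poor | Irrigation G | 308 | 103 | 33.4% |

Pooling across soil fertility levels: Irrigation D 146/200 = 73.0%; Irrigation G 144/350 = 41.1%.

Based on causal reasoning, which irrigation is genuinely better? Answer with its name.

Irrigation G is higher inside every soil fertility stratum but Irrigation D is higher in aggregate. Whether to stratify depends on how soil fertility relates to the irrigation.
Here soil fertility is a common cause — it drives both which irrigation a case falls under and the outcome. The crude comparison mixes populations; the stratum-specific rates are the causally relevant ones.
Within each level — rich: 81.2% vs 97.6%; poor: 12.5% vs 33.4% — Irrigation G is higher every time.

Irrigation G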